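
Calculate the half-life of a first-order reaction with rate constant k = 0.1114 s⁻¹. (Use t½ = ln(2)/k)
6.22 s

t½ = ln(2)/k = 0.6931/0.1114 = 6.22 s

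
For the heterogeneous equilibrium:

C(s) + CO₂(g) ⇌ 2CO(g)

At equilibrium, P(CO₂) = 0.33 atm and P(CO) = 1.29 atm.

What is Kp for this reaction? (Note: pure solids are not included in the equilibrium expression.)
K_p = 5.043

Solid C is excluded.
Kp = P(CO)²/P(CO₂) = (1.29)²/0.33 = 1.664/0.33 = 5.043.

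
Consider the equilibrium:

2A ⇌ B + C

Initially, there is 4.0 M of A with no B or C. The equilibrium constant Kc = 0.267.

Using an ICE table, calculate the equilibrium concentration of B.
[B] = 1.016 M

ICE: [A] = 4.0 − 2x, [B] = [C] = x.
Kc = x²/(4.0 − 2x)² = 0.267 ⇒ √Kc = x/(4.0 − 2x).
x = √0.267·4.0/(1 + 2√0.267) = 0.51672·4.0/2.0334 = 1.0164.
[B] = x = 1.016 M.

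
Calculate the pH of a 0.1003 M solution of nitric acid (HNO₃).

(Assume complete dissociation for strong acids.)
pH = 1.00

[H⁺] = 0.1003 M for strong acid. pH = -log[H⁺] = -log(0.1003)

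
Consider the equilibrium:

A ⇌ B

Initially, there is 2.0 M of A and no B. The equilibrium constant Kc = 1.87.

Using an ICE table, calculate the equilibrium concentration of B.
[B] = 1.303 M

ICE: [A] = 2.0 − x, [B] = x.
Kc = x/(2.0 − x) = 1.87 ⇒ x = 1.87·2.0/(1 + 1.87) = 3.74/2.87 = 1.303.
[B] = x = 1.303 M.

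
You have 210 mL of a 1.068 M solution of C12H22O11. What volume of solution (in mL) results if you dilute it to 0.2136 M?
Using M₁V₁ = M₂V₂:
1.068 × 210 = 0.2136 × V₂
V₂ = (1.068 × 210) / 0.2136 = 1050 mL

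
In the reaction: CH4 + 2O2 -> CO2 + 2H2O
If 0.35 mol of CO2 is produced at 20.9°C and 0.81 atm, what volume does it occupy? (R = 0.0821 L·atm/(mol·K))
T = 20.9°C + 273.15 = 294.05 K
V = nRT/P = (0.35 × 0.0821 × 294.05) / 0.81
V = 10.43 L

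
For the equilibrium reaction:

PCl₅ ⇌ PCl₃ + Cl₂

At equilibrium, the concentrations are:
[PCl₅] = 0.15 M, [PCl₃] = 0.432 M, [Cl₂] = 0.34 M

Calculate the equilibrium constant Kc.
K_c = 0.9792

Kc = ([PCl₃] × [Cl₂]) / ([PCl₅])
   = ((0.432)·(0.34)) / ((0.15))
   = 0.14688 / 0.15 = 0.9792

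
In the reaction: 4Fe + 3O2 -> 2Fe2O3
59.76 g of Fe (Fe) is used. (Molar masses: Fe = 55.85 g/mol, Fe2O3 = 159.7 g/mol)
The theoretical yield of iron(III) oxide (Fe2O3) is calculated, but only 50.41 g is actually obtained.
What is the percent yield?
Moles of Fe = 59.76 g ÷ 55.85 g/mol = 1.07001 mol
Mole ratio: 2 mol Fe2O3 / 4 mol Fe
Moles of Fe2O3 = 1.07001 × (2/4) = 0.535004 mol
Theoretical yield = 0.535004 mol × 159.7 g/mol = 85.44 g
Actual yield = 50.41 g
Percent yield = (50.41 / 85.44) × 100% = 59.0%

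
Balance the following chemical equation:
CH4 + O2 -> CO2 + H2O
Balanced equation:
CH4 + 2O2 -> CO2 + 2H2O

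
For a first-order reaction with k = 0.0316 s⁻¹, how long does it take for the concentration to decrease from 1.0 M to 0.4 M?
29.00 s

From ln[A] = ln[A]₀ - k·t: t = ln([A]₀/[A])/k = ln(1.0/0.4)/0.0316 = ln(2.5000)/0.0316 = 0.9163/0.0316 = 29.00 s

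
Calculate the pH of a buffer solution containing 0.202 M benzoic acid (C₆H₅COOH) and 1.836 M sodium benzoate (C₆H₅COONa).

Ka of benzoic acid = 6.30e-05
pH = 5.16

pKa = -log(6.30e-05) = 4.20. pH = pKa + log([A⁻]/[HA]) = 4.20 + log(1.836/0.202)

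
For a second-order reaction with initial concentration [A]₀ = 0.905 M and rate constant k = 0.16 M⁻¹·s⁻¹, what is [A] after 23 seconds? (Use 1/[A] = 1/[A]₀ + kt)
0.2090 M

1/[A] = 1/[A]₀ + k·t = 1/0.905 + (0.16)·(23) = 1.1050 + 3.6800 = 4.7850
[A] = 1/4.7850 = 0.2090 M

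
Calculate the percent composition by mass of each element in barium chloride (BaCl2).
Ba: 65.95%, Cl: 34.05%

Molar mass of BaCl2 = 208.23 g/mol
% Ba = (1 × 137.33) / 208.23 × 100% = 137.33 / 208.23 × 100% = 65.95%
% Cl = (2 × 35.45) / 208.23 × 100% = 70.9 / 208.23 × 100% = 34.05%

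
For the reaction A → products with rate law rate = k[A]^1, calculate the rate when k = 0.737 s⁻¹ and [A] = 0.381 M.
0.2808 M/s

rate = k·[A]^1 = 0.737·(0.381)^1 = 0.737·0.381 = 0.2808 M/s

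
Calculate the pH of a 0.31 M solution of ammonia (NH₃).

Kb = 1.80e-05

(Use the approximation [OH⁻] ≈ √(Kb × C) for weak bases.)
pH = 11.37

[OH⁻] = √(Kb × C) = √(1.80e-05 × 0.31) = 2.3622e-03. pOH = 2.63, pH = 14 - pOH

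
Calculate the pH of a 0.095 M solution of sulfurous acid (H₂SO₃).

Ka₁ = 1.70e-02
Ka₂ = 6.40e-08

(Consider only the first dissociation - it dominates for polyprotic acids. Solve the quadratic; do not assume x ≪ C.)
pH = 1.49

x² + Ka₁·x − Ka₁·C = 0 with Ka₁ = 1.70e-02, C = 0.095.
x = (−Ka₁ + √(Ka₁² + 4·Ka₁·C))/2 = 3.2576e-02 M, so pH = 1.49.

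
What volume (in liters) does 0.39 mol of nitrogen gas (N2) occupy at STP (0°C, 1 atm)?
At STP, 1 mol of gas occupies 22.4 L
Volume = 0.39 mol × 22.4 L/mol = 8.74 L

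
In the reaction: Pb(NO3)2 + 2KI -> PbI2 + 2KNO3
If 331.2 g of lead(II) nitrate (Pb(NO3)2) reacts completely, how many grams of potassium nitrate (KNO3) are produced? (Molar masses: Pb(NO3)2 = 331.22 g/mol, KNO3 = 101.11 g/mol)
Moles of Pb(NO3)2 = 331.2 g ÷ 331.22 g/mol = 0.99994 mol
Mole ratio: 2 mol KNO3 / 1 mol Pb(NO3)2
Moles of KNO3 = 0.99994 × (2/1) = 1.99988 mol
Mass of KNO3 = 1.99988 mol × 101.11 g/mol = 202.2 g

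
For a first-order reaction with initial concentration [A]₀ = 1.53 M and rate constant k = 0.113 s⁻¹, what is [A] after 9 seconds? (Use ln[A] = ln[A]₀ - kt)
0.5534 M

ln[A] = ln[A]₀ - k·t = ln(1.53) - (0.113)·(9) = 0.4253 - 1.0170 = -0.5917
[A] = e^(-0.5917) = 0.5534 M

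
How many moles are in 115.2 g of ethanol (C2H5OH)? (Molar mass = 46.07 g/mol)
Moles = 115.2 g ÷ 46.07 g/mol = 2.501 mol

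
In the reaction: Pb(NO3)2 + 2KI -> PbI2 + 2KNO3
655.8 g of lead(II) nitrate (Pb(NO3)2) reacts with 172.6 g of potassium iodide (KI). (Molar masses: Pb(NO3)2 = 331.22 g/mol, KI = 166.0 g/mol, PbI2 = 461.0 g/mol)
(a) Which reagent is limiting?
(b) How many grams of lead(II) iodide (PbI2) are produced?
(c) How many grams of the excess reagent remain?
(a) KI, (b) 239.7 g, (c) 483.6 g

Moles of Pb(NO3)2 = 655.8 g ÷ 331.22 g/mol = 1.97995 mol
Moles of KI = 172.6 g ÷ 166.0 g/mol = 1.03976 mol
Moles ÷ coefficient: Pb(NO3)2: 1.97995/1 = 1.98, KI: 1.03976/2 = 0.5199
(a) KI has the smaller value, so KI is the limiting reagent.
(b) Moles of PbI2 = 1.03976 mol KI × (1/2) = 0.51988 mol; mass = 0.51988 mol × 461.0 g/mol = 239.7 g
(c) Pb(NO3)2 consumed = 1.03976 × (1/2) = 0.51988 mol; remaining = 1.97995 − 0.51988 = 1.46007 mol; mass = 1.46007 mol × 331.22 g/mol = 483.6 g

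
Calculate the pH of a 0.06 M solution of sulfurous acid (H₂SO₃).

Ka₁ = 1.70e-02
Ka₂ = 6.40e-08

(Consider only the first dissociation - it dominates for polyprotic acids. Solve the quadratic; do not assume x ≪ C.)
pH = 1.61

x² + Ka₁·x − Ka₁·C = 0 with Ka₁ = 1.70e-02, C = 0.06.
x = (−Ka₁ + √(Ka₁² + 4·Ka₁·C))/2 = 2.4549e-02 M, so pH = 1.61.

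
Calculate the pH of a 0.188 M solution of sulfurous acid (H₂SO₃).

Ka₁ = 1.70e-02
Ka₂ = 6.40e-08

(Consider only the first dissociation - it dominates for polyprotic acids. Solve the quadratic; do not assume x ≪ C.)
pH = 1.31

x² + Ka₁·x − Ka₁·C = 0 with Ka₁ = 1.70e-02, C = 0.188.
x = (−Ka₁ + √(Ka₁² + 4·Ka₁·C))/2 = 4.8669e-02 M, so pH = 1.31.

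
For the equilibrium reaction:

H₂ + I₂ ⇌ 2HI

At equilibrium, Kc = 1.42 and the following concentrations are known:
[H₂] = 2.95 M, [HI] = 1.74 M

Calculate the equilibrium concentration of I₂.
[I₂] = 0.7228 M

Kc = ([HI]^2) / ([H₂] × [I₂]) = 1.42
[I₂]^1 = (product terms)/(Kc · other reactant terms) = 3.0276 / (1.42 · 2.95) = 0.72275
[I₂] = 0.7228 M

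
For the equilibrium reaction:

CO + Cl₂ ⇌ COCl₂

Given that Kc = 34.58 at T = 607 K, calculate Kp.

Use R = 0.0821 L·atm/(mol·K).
K_p = 0.6939

Δn = (moles gaseous products) − (moles gaseous reactants) = -1
T = 607 K; RT = 0.0821 × 607 = 49.8347
Kp = Kc·(RT)^Δn = 34.58 × (49.8347)^-1 = 34.58 × 0.0200663 = 0.6939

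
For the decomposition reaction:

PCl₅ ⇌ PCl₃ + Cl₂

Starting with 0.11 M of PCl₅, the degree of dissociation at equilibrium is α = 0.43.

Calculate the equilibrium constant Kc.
K_c = 0.0357

x = α·[A]₀ = 0.43 × 0.11 = 0.0473 M dissociated.
At eq: [PCl₅] = 0.11 − 0.0473 = 0.0627 M; [PCl₃] = [Cl₂] = x = 0.0473 M.
Kc = [PCl₃][Cl₂]/[PCl₅] = (0.0473)²/0.0627 = 0.03568.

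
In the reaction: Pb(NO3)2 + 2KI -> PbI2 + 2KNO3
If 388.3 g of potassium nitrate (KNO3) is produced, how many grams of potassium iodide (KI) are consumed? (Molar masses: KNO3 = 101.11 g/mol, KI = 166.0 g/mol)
Moles of KNO3 = 388.3 g ÷ 101.11 g/mol = 3.84037 mol
Mole ratio: 2 mol KI / 2 mol KNO3
Moles of KI = 3.84037 × (2/2) = 3.84037 mol
Mass of KI = 3.84037 mol × 166.0 g/mol = 637.5 g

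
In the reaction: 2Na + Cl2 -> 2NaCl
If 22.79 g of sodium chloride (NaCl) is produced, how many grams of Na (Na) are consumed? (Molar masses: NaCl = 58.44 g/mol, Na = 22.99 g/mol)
Moles of NaCl = 22.79 g ÷ 58.44 g/mol = 0.389973 mol
Mole ratio: 2 mol Na / 2 mol NaCl
Moles of Na = 0.389973 × (2/2) = 0.389973 mol
Mass of Na = 0.389973 mol × 22.99 g/mol = 8.965 g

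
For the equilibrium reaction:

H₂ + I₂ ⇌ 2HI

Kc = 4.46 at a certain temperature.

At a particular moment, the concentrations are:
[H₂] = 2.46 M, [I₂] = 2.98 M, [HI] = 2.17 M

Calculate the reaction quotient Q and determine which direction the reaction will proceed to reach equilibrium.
Q = 0.642, Q < K, reaction proceeds forward (toward products)

Q = ([HI]^2) / ([H₂] × [I₂])
  = ((2.17)^2) / ((2.46)·(2.98)) = 4.7089/7.3308 = 0.6423
Since Q = 0.6423 < Kc = 4.46, the reaction proceeds forward (toward products) to reach equilibrium.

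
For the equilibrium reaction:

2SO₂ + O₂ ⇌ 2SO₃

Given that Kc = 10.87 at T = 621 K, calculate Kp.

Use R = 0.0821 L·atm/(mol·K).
K_p = 0.2132

Δn = (moles gaseous products) − (moles gaseous reactants) = -1
T = 621 K; RT = 0.0821 × 621 = 50.9841
Kp = Kc·(RT)^Δn = 10.87 × (50.9841)^-1 = 10.87 × 0.019614 = 0.2132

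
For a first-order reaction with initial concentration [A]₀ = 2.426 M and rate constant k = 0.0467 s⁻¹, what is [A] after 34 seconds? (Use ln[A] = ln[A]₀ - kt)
0.4958 M

ln[A] = ln[A]₀ - k·t = ln(2.426) - (0.0467)·(34) = 0.8862 - 1.5878 = -0.7016
[A] = e^(-0.7016) = 0.4958 M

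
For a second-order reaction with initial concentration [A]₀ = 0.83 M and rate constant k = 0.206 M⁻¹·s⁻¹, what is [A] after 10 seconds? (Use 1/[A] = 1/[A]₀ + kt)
0.3063 M

1/[A] = 1/[A]₀ + k·t = 1/0.83 + (0.206)·(10) = 1.2048 + 2.0600 = 3.2648
[A] = 1/3.2648 = 0.3063 M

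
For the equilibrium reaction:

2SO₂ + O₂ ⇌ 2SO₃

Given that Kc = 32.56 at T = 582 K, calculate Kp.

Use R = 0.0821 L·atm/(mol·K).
K_p = 0.6814

Δn = (moles gaseous products) − (moles gaseous reactants) = -1
T = 582 K; RT = 0.0821 × 582 = 47.7822
Kp = Kc·(RT)^Δn = 32.56 × (47.7822)^-1 = 32.56 × 0.0209283 = 0.6814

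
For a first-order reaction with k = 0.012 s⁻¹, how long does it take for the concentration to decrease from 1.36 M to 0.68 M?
57.76 s

From ln[A] = ln[A]₀ - k·t: t = ln([A]₀/[A])/k = ln(1.36/0.68)/0.012 = ln(2.0000)/0.012 = 0.6931/0.012 = 57.76 s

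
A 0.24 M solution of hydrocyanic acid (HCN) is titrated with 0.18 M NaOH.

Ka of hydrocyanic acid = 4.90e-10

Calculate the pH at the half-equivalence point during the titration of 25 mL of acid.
pH = pKa = 9.31

At the half-equivalence point, [HA] = [A⁻], so by Henderson–Hasselbalch pH = pKa + log(1) = pKa.
pKa = −log(4.90e-10) = 9.31.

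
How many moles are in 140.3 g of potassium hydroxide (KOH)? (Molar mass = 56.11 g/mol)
Moles = 140.3 g ÷ 56.11 g/mol = 2.5 mol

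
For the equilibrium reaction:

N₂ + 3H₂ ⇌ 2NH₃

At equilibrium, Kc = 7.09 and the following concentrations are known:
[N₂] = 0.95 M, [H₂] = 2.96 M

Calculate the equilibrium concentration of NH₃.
[NH₃] = 13.2167 M

Kc = ([NH₃]^2) / ([N₂] × [H₂]^3) = 7.09
[NH₃]^2 = Kc · (reactant terms)/(other product terms) = 7.09 · 24.638 / 1 = 174.68
[NH₃] = (174.68)^(1/2) = 13.2167 M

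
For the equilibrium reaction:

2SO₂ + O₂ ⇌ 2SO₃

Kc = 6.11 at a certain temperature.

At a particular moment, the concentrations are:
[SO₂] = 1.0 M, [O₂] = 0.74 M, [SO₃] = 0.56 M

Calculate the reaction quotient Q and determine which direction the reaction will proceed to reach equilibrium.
Q = 0.424, Q < K, reaction proceeds forward (toward products)

Q = ([SO₃]^2) / ([SO₂]^2 × [O₂])
  = ((0.56)^2) / ((1.0)^2·(0.74)) = 0.3136/0.74 = 0.4238
Since Q = 0.4238 < Kc = 6.11, the reaction proceeds forward (toward products) to reach equilibrium.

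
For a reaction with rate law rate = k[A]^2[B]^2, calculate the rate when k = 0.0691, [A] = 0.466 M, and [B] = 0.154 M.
0.0003559 M/s

rate = k·[A]^2·[B]^2 = 0.0691·(0.466)^2·(0.154)^2 = 0.0691·0.217156·0.023716 = 0.0003559 M/s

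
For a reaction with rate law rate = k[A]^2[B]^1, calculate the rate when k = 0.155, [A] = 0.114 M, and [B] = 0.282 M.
0.0005681 M/s

rate = k·[A]^2·[B]^1 = 0.155·(0.114)^2·(0.282)^1 = 0.155·0.012996·0.282 = 0.0005681 M/s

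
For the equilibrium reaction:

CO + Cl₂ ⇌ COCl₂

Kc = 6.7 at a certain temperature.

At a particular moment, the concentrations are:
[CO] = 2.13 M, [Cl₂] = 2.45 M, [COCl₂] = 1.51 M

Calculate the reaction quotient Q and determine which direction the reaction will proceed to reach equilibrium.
Q = 0.289, Q < K, reaction proceeds forward (toward products)

Q = ([COCl₂]) / ([CO] × [Cl₂])
  = ((1.51)) / ((2.13)·(2.45)) = 1.51/5.2185 = 0.2894
Since Q = 0.2894 < Kc = 6.7, the reaction proceeds forward (toward products) to reach equilibrium.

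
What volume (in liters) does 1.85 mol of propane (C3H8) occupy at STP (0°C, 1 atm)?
At STP, 1 mol of gas occupies 22.4 L
Volume = 1.85 mol × 22.4 L/mol = 41.44 L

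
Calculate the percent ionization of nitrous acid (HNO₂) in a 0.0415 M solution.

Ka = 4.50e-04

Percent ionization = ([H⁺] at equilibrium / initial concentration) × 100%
Percent ionization = 9.89%

Let x = [H⁺]. Ka = x²/(C - x) ⇒ x² + (4.50e-04)x - (4.50e-04)(0.0415) = 0. x = 4.1023e-03. Percent = (4.1023e-03/0.0415) × 100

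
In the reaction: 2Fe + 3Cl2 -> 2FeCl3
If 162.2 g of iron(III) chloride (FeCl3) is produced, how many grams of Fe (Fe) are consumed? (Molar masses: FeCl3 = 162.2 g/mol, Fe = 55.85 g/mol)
Moles of FeCl3 = 162.2 g ÷ 162.2 g/mol = 1 mol
Mole ratio: 2 mol Fe / 2 mol FeCl3
Moles of Fe = 1 × (2/2) = 1 mol
Mass of Fe = 1 mol × 55.85 g/mol = 55.85 g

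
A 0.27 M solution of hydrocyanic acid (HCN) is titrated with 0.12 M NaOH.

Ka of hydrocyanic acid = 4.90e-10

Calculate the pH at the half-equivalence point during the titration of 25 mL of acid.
pH = pKa = 9.31

At the half-equivalence point, [HA] = [A⁻], so by Henderson–Hasselbalch pH = pKa + log(1) = pKa.
pKa = −log(4.90e-10) = 9.31.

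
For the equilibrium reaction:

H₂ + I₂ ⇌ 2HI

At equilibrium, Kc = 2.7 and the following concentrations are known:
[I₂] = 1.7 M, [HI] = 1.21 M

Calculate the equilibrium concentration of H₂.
[H₂] = 0.3190 M

Kc = ([HI]^2) / ([H₂] × [I₂]) = 2.7
[H₂]^1 = (product terms)/(Kc · other reactant terms) = 1.4641 / (2.7 · 1.7) = 0.31898
[H₂] = 0.3190 M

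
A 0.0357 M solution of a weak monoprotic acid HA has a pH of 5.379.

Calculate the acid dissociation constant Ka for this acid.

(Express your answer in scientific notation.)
K_a = 4.89e-10

[H⁺] = 10^(−pH) = 10^(−5.379) = 4.178e-06 M. For HA ⇌ H⁺ + A⁻, Ka = x²/(C − x) = (4.178e-06)²/(0.0357 − 4.178e-06) = 4.89e-10.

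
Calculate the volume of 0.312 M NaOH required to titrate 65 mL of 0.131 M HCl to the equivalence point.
V_{base} = 27.3 mL

At equivalence: moles acid = moles base.
moles HCl = 0.131 M × 0.065 L = 0.008515 mol
V_NaOH = 0.008515 mol ÷ 0.312 M = 0.02729 L = 27.3 mL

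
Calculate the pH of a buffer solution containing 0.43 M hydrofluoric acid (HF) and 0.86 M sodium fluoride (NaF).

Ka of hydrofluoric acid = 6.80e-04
pH = 3.47

pKa = -log(6.80e-04) = 3.17. pH = pKa + log([A⁻]/[HA]) = 3.17 + log(0.86/0.43)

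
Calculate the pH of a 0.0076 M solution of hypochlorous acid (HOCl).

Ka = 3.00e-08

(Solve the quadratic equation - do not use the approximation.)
pH = 4.82

x² + Ka×x - Ka×C = 0. Using quadratic formula: [H⁺] = 1.5085e-05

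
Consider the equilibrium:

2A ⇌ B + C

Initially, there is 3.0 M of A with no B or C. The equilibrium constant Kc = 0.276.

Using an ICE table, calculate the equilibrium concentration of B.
[B] = 0.769 M

ICE: [A] = 3.0 − 2x, [B] = [C] = x.
Kc = x²/(3.0 − 2x)² = 0.276 ⇒ √Kc = x/(3.0 − 2x).
x = √0.276·3.0/(1 + 2√0.276) = 0.52536·3.0/2.0507 = 0.76855.
[B] = x = 0.769 M.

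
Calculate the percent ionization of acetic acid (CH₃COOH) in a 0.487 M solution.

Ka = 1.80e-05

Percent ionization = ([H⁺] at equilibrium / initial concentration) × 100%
Percent ionization = 0.606%

Let x = [H⁺]. Ka = x²/(C - x) ⇒ x² + (1.80e-05)x - (1.80e-05)(0.487) = 0. x = 2.9518e-03. Percent = (2.9518e-03/0.487) × 100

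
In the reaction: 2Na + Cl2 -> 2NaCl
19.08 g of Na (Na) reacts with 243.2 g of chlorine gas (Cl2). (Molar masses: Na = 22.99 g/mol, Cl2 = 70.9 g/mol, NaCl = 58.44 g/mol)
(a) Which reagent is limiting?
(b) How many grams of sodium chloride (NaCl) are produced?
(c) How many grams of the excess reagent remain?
(a) Na, (b) 48.5 g, (c) 213.8 g

Moles of Na = 19.08 g ÷ 22.99 g/mol = 0.829926 mol
Moles of Cl2 = 243.2 g ÷ 70.9 g/mol = 3.43018 mol
Moles ÷ coefficient: Na: 0.829926/2 = 0.415, Cl2: 3.43018/1 = 3.43
(a) Na has the smaller value, so Na is the limiting reagent.
(b) Moles of NaCl = 0.829926 mol Na × (2/2) = 0.829926 mol; mass = 0.829926 mol × 58.44 g/mol = 48.5 g
(c) Cl2 consumed = 0.829926 × (1/2) = 0.414963 mol; remaining = 3.43018 − 0.414963 = 3.01522 mol; mass = 3.01522 mol × 70.9 g/mol = 213.8 g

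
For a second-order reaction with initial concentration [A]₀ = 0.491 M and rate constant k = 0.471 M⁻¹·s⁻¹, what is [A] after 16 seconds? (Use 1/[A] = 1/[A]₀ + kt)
0.1045 M

1/[A] = 1/[A]₀ + k·t = 1/0.491 + (0.471)·(16) = 2.0367 + 7.5360 = 9.5727
[A] = 1/9.5727 = 0.1045 M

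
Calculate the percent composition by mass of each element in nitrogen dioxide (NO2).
N: 30.45%, O: 69.55%

Molar mass of NO2 = 46.01 g/mol
% N = (1 × 14.01) / 46.01 × 100% = 14.01 / 46.01 × 100% = 30.45%
% O = (2 × 16.0) / 46.01 × 100% = 32 / 46.01 × 100% = 69.55%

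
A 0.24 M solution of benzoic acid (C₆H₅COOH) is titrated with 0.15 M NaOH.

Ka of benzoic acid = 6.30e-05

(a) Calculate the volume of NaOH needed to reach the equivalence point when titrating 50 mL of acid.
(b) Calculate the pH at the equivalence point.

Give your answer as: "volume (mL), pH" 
V = 80.0 mL, pH = 8.58

(a) At equivalence: moles acid = moles base.
moles acid = 0.24 × 0.05 = 0.012 mol; V_NaOH = 0.012/0.15 = 0.08 L = 80.0 mL.
(b) At equivalence, all acid → conjugate base A⁻ at [A⁻] = 0.012/0.13 = 0.09231 M.
Kb = Kw/Ka = 1.0e-14/6.30e-05 = 1.587e-10; [OH⁻] = √(Kb·[A⁻]) = 3.828e-06; pOH = 5.42; pH = 14 − pOH = 8.58.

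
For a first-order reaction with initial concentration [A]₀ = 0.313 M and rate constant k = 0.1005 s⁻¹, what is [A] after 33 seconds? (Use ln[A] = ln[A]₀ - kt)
0.0114 M

ln[A] = ln[A]₀ - k·t = ln(0.313) - (0.1005)·(33) = -1.1616 - 3.3165 = -4.4781
[A] = e^(-4.4781) = 0.0114 M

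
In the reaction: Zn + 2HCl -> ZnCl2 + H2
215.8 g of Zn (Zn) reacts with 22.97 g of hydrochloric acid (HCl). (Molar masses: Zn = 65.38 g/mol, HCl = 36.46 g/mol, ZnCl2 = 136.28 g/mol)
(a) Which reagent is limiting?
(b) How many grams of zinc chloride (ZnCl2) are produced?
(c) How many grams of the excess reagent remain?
(a) HCl, (b) 42.93 g, (c) 195.2 g

Moles of Zn = 215.8 g ÷ 65.38 g/mol = 3.3007 mol
Moles of HCl = 22.97 g ÷ 36.46 g/mol = 0.630005 mol
Moles ÷ coefficient: Zn: 3.3007/1 = 3.301, HCl: 0.630005/2 = 0.315
(a) HCl has the smaller value, so HCl is the limiting reagent.
(b) Moles of ZnCl2 = 0.630005 mol HCl × (1/2) = 0.315003 mol; mass = 0.315003 mol × 136.28 g/mol = 42.93 g
(c) Zn consumed = 0.630005 × (1/2) = 0.315003 mol; remaining = 3.3007 − 0.315003 = 2.9857 mol; mass = 2.9857 mol × 65.38 g/mol = 195.2 g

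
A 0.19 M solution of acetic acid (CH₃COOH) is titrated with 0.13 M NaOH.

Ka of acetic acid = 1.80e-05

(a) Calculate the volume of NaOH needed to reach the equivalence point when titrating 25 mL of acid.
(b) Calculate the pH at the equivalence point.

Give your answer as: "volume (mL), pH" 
V = 36.5 mL, pH = 8.82

(a) At equivalence: moles acid = moles base.
moles acid = 0.19 × 0.025 = 0.00475 mol; V_NaOH = 0.00475/0.13 = 0.03654 L = 36.5 mL.
(b) At equivalence, all acid → conjugate base A⁻ at [A⁻] = 0.00475/0.06154 = 0.07719 M.
Kb = Kw/Ka = 1.0e-14/1.80e-05 = 5.556e-10; [OH⁻] = √(Kb·[A⁻]) = 6.548e-06; pOH = 5.18; pH = 14 − pOH = 8.82.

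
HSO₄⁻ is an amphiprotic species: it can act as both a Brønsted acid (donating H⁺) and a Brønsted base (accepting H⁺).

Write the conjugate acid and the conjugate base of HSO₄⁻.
Conjugate acid: H₂SO₄, Conjugate base: SO₄²⁻

As an acid: HSO₄⁻ → H⁺ + SO₄²⁻, so the conjugate base is SO₄²⁻.
As a base: HSO₄⁻ + H⁺ → H₂SO₄, so the conjugate acid is H₂SO₄.

Conjugate acid-base pairs differ by one H⁺. Ka × Kb = Kw for a conjugate pair.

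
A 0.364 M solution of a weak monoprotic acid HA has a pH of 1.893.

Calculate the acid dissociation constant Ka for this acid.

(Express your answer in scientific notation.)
K_a = 4.66e-04

[H⁺] = 10^(−pH) = 10^(−1.893) = 1.279e-02 M. For HA ⇌ H⁺ + A⁻, Ka = x²/(C − x) = (1.279e-02)²/(0.364 − 1.279e-02) = 4.66e-04.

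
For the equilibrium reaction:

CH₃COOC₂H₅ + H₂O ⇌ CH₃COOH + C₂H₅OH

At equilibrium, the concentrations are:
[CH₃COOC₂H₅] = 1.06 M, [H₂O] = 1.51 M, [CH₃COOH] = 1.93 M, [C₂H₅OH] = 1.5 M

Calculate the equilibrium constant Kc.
K_c = 1.8087

Kc = ([CH₃COOH] × [C₂H₅OH]) / ([CH₃COOC₂H₅] × [H₂O])
   = ((1.93)·(1.5)) / ((1.06)·(1.51))
   = 2.895 / 1.6006 = 1.8087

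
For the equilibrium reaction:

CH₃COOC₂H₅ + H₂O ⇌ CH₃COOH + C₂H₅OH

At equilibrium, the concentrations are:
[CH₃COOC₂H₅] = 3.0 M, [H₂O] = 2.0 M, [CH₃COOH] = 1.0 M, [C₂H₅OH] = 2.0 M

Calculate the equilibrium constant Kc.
K_c = 0.3333

Kc = ([CH₃COOH] × [C₂H₅OH]) / ([CH₃COOC₂H₅] × [H₂O])
   = ((1.0)·(2.0)) / ((3.0)·(2.0))
   = 2 / 6 = 0.3333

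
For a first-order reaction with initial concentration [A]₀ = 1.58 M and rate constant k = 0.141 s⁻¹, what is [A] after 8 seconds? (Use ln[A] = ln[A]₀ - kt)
0.5114 M

ln[A] = ln[A]₀ - k·t = ln(1.58) - (0.141)·(8) = 0.4574 - 1.1280 = -0.6706
[A] = e^(-0.6706) = 0.5114 M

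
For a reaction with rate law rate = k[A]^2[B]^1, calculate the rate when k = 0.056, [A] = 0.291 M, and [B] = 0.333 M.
0.001579 M/s

rate = k·[A]^2·[B]^1 = 0.056·(0.291)^2·(0.333)^1 = 0.056·0.084681·0.333 = 0.001579 M/s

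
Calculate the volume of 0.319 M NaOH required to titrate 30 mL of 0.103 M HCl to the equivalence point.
V_{base} = 9.7 mL

At equivalence: moles acid = moles base.
moles HCl = 0.103 M × 0.03 L = 0.00309 mol
V_NaOH = 0.00309 mol ÷ 0.319 M = 0.009687 L = 9.7 mL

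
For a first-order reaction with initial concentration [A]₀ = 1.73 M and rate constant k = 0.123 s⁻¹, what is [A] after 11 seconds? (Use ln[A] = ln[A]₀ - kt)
0.4471 M

ln[A] = ln[A]₀ - k·t = ln(1.73) - (0.123)·(11) = 0.5481 - 1.3530 = -0.8049
[A] = e^(-0.8049) = 0.4471 M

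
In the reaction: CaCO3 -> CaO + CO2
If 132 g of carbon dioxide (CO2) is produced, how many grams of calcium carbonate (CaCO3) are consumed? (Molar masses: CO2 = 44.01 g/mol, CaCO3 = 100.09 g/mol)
Moles of CO2 = 132 g ÷ 44.01 g/mol = 2.99932 mol
Mole ratio: 1 mol CaCO3 / 1 mol CO2
Moles of CaCO3 = 2.99932 × (1/1) = 2.99932 mol
Mass of CaCO3 = 2.99932 mol × 100.09 g/mol = 300.2 g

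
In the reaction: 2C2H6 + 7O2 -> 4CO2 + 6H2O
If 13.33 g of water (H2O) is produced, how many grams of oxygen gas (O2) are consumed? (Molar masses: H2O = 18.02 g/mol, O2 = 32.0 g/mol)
Moles of H2O = 13.33 g ÷ 18.02 g/mol = 0.739734 mol
Mole ratio: 7 mol O2 / 6 mol H2O
Moles of O2 = 0.739734 × (7/6) = 0.863023 mol
Mass of O2 = 0.863023 mol × 32.0 g/mol = 27.62 g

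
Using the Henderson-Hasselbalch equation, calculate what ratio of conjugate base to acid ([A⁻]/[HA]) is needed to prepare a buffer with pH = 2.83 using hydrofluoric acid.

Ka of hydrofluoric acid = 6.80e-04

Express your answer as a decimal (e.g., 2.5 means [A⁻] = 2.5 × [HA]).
[A⁻]/[HA] = 0.460

pKa = −log(6.80e-04) = 3.1675. pH = pKa + log([A⁻]/[HA]). 2.83 = 3.1675 + log(ratio). log(ratio) = 2.83 − 3.1675 = -0.3375. ratio = 10^(-0.3375) = 0.460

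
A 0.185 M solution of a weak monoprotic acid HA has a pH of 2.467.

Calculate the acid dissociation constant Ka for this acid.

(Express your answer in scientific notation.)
K_a = 6.41e-05

[H⁺] = 10^(−pH) = 10^(−2.467) = 3.412e-03 M. For HA ⇌ H⁺ + A⁻, Ka = x²/(C − x) = (3.412e-03)²/(0.185 − 3.412e-03) = 6.41e-05.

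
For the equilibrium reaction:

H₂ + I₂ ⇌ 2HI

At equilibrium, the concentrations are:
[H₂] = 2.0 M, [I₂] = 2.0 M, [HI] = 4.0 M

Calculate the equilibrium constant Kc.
K_c = 4.0000

Kc = ([HI]^2) / ([H₂] × [I₂])
   = ((4.0)^2) / ((2.0)·(2.0))
   = 16 / 4 = 4.0000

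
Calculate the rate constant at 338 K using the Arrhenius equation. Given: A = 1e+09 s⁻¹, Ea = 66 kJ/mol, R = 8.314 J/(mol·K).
6.31e-02 s⁻¹

k = A·exp(-Ea/(R·T)) = 1e+09·exp(-66000/(8.314·338)) = 1e+09·exp(-23.4864) = 1e+09·6.3091e-11 = 6.31e-02 s⁻¹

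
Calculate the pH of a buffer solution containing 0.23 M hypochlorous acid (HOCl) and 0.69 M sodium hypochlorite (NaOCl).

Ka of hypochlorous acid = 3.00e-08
pH = 8.00

pKa = -log(3.00e-08) = 7.52. pH = pKa + log([A⁻]/[HA]) = 7.52 + log(0.69/0.23)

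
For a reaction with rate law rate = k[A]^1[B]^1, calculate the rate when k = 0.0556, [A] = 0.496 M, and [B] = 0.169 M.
0.004661 M/s

rate = k·[A]^1·[B]^1 = 0.0556·(0.496)^1·(0.169)^1 = 0.0556·0.496·0.169 = 0.004661 M/s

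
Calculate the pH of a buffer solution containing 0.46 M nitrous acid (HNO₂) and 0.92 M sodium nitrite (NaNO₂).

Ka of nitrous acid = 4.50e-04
pH = 3.65

pKa = -log(4.50e-04) = 3.35. pH = pKa + log([A⁻]/[HA]) = 3.35 + log(0.92/0.46)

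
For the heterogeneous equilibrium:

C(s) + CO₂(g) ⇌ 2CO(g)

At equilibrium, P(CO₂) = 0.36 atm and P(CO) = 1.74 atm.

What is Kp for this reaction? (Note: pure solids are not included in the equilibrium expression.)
K_p = 8.410

Solid C is excluded.
Kp = P(CO)²/P(CO₂) = (1.74)²/0.36 = 3.028/0.36 = 8.410.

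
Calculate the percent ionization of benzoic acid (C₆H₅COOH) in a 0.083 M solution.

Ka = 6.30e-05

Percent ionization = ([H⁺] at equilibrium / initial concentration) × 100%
Percent ionization = 2.72%

Let x = [H⁺]. Ka = x²/(C - x) ⇒ x² + (6.30e-05)x - (6.30e-05)(0.083) = 0. x = 2.2554e-03. Percent = (2.2554e-03/0.083) × 100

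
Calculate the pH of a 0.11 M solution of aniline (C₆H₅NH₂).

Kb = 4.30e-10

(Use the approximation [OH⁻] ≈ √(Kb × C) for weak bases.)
pH = 8.84

[OH⁻] = √(Kb × C) = √(4.30e-10 × 0.11) = 6.8775e-06. pOH = 5.16, pH = 14 - pOH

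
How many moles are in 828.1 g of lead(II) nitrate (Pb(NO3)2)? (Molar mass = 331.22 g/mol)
Moles = 828.1 g ÷ 331.22 g/mol = 2.5 mol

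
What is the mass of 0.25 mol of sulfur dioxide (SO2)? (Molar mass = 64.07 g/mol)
Mass = 0.25 mol × 64.07 g/mol = 16.02 g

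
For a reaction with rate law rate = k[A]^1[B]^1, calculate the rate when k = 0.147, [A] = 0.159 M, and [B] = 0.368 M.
0.008601 M/s

rate = k·[A]^1·[B]^1 = 0.147·(0.159)^1·(0.368)^1 = 0.147·0.159·0.368 = 0.008601 M/s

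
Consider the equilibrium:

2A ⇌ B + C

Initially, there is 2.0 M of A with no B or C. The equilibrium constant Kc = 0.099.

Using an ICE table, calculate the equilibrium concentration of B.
[B] = 0.386 M

ICE: [A] = 2.0 − 2x, [B] = [C] = x.
Kc = x²/(2.0 − 2x)² = 0.099 ⇒ √Kc = x/(2.0 − 2x).
x = √0.099·2.0/(1 + 2√0.099) = 0.31464·2.0/1.6293 = 0.38623.
[B] = x = 0.386 M.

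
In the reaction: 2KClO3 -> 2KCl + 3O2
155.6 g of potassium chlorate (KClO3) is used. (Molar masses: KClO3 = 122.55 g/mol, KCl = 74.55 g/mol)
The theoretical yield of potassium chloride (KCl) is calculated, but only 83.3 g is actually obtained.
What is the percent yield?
Moles of KClO3 = 155.6 g ÷ 122.55 g/mol = 1.26969 mol
Mole ratio: 2 mol KCl / 2 mol KClO3
Moles of KCl = 1.26969 × (2/2) = 1.26969 mol
Theoretical yield = 1.26969 mol × 74.55 g/mol = 94.655 g
Actual yield = 83.3 g
Percent yield = (83.3 / 94.655) × 100% = 88.0%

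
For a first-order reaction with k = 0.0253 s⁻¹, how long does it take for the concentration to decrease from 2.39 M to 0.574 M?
56.38 s

From ln[A] = ln[A]₀ - k·t: t = ln([A]₀/[A])/k = ln(2.39/0.574)/0.0253 = ln(4.1638)/0.0253 = 1.4264/0.0253 = 56.38 s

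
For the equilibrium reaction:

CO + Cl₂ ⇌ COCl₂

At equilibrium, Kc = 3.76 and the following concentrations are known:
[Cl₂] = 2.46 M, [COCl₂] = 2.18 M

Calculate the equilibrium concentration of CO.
[CO] = 0.2357 M

Kc = ([COCl₂]) / ([CO] × [Cl₂]) = 3.76
[CO]^1 = (product terms)/(Kc · other reactant terms) = 2.18 / (3.76 · 2.46) = 0.23569
[CO] = 0.2357 M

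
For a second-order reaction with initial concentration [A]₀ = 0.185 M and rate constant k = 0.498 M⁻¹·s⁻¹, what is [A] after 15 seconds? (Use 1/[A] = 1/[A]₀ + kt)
0.0777 M

1/[A] = 1/[A]₀ + k·t = 1/0.185 + (0.498)·(15) = 5.4054 + 7.4700 = 12.8754
[A] = 1/12.8754 = 0.0777 M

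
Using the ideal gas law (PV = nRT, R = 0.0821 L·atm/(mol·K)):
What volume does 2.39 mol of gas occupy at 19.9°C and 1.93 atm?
T = 19.9°C + 273.15 = 293.05 K
V = nRT/P = (2.39 × 0.0821 × 293.05) / 1.93
V = 29.79 L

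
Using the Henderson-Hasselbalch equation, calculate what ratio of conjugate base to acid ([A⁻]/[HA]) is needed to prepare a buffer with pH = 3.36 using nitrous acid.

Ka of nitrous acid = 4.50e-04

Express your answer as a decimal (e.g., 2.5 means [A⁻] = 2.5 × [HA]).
[A⁻]/[HA] = 1.031

pKa = −log(4.50e-04) = 3.3468. pH = pKa + log([A⁻]/[HA]). 3.36 = 3.3468 + log(ratio). log(ratio) = 3.36 − 3.3468 = 0.0132. ratio = 10^(0.0132) = 1.031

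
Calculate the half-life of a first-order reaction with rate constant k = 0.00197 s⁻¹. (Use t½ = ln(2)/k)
351.85 s

t½ = ln(2)/k = 0.6931/0.00197 = 351.85 s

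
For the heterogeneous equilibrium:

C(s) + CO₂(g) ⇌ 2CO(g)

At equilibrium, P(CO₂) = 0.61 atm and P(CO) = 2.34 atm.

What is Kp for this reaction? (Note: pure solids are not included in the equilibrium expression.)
K_p = 8.976

Solid C is excluded.
Kp = P(CO)²/P(CO₂) = (2.34)²/0.61 = 5.476/0.61 = 8.976.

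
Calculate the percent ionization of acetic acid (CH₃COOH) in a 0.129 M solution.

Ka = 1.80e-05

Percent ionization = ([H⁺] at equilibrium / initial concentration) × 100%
Percent ionization = 1.17%

Let x = [H⁺]. Ka = x²/(C - x) ⇒ x² + (1.80e-05)x - (1.80e-05)(0.129) = 0. x = 1.5148e-03. Percent = (1.5148e-03/0.129) × 100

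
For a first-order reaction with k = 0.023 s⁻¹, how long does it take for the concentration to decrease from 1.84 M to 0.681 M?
43.22 s

From ln[A] = ln[A]₀ - k·t: t = ln([A]₀/[A])/k = ln(1.84/0.681)/0.023 = ln(2.7019)/0.023 = 0.9940/0.023 = 43.22 s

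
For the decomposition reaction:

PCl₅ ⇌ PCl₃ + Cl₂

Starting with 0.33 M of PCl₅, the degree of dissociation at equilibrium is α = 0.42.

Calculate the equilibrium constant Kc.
K_c = 0.1004

x = α·[A]₀ = 0.42 × 0.33 = 0.1386 M dissociated.
At eq: [PCl₅] = 0.33 − 0.1386 = 0.1914 M; [PCl₃] = [Cl₂] = x = 0.1386 M.
Kc = [PCl₃][Cl₂]/[PCl₅] = (0.1386)²/0.1914 = 0.1004.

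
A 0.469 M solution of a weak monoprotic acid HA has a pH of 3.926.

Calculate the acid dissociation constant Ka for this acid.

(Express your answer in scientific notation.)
K_a = 3.00e-08

[H⁺] = 10^(−pH) = 10^(−3.926) = 1.186e-04 M. For HA ⇌ H⁺ + A⁻, Ka = x²/(C − x) = (1.186e-04)²/(0.469 − 1.186e-04) = 3.00e-08.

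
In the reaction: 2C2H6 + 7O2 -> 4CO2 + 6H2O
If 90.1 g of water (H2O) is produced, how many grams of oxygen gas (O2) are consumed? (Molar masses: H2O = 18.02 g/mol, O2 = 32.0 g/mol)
Moles of H2O = 90.1 g ÷ 18.02 g/mol = 5 mol
Mole ratio: 7 mol O2 / 6 mol H2O
Moles of O2 = 5 × (7/6) = 5.83333 mol
Mass of O2 = 5.83333 mol × 32.0 g/mol = 186.7 g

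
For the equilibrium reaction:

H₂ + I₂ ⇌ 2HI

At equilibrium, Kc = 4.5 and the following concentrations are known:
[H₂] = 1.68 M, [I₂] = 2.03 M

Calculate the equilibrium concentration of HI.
[HI] = 3.9175 M

Kc = ([HI]^2) / ([H₂] × [I₂]) = 4.5
[HI]^2 = Kc · (reactant terms)/(other product terms) = 4.5 · 3.4104 / 1 = 15.347
[HI] = (15.347)^(1/2) = 3.9175 M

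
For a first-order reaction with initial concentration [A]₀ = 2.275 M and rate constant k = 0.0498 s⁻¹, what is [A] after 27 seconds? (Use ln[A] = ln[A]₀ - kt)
0.5930 M

ln[A] = ln[A]₀ - k·t = ln(2.275) - (0.0498)·(27) = 0.8220 - 1.3446 = -0.5226
[A] = e^(-0.5226) = 0.5930 M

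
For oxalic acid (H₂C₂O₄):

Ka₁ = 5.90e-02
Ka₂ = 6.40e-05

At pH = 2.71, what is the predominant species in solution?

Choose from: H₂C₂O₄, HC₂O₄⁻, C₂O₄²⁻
HC₂O₄⁻

pKa1 = 1.23, pKa2 = 4.19. Each pKa is the crossover between adjacent species; pH = 2.71 lies in the region where HC₂O₄⁻ predominates.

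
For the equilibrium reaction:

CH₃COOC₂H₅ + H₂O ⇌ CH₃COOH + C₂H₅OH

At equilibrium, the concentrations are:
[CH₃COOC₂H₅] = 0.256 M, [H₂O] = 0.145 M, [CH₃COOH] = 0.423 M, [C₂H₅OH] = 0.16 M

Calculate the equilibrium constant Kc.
K_c = 1.8233

Kc = ([CH₃COOH] × [C₂H₅OH]) / ([CH₃COOC₂H₅] × [H₂O])
   = ((0.423)·(0.16)) / ((0.256)·(0.145))
   = 0.06768 / 0.03712 = 1.8233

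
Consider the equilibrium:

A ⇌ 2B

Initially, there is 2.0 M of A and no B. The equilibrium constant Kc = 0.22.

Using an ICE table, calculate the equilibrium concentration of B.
[B] = 0.611 M

ICE: [A] = 2.0 − x, [B] = 2x.
Kc = (2x)²/(2.0 − x) = 0.22 ⇒ 4x² + 0.22x − 0.44 = 0.
x = (−0.22 + √(0.22² + 4·4·0.44))/(2·4) = (−0.22 + √7.0884)/8 = 0.3053.
[B] = 2x = 0.611 M.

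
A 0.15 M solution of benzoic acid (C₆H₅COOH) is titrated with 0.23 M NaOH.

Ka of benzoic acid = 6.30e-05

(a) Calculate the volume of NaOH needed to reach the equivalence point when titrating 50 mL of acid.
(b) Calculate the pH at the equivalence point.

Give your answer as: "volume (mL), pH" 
V = 32.6 mL, pH = 8.58

(a) At equivalence: moles acid = moles base.
moles acid = 0.15 × 0.05 = 0.0075 mol; V_NaOH = 0.0075/0.23 = 0.03261 L = 32.6 mL.
(b) At equivalence, all acid → conjugate base A⁻ at [A⁻] = 0.0075/0.08261 = 0.09079 M.
Kb = Kw/Ka = 1.0e-14/6.30e-05 = 1.587e-10; [OH⁻] = √(Kb·[A⁻]) = 3.796e-06; pOH = 5.42; pH = 14 − pOH = 8.58.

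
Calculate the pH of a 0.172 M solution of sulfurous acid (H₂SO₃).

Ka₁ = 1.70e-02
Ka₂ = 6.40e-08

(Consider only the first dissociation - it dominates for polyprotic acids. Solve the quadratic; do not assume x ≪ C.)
pH = 1.34

x² + Ka₁·x − Ka₁·C = 0 with Ka₁ = 1.70e-02, C = 0.172.
x = (−Ka₁ + √(Ka₁² + 4·Ka₁·C))/2 = 4.6238e-02 M, so pH = 1.34.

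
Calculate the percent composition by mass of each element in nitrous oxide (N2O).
N: 63.65%, O: 36.35%

Molar mass of N2O = 44.02 g/mol
% N = (2 × 14.01) / 44.02 × 100% = 28.02 / 44.02 × 100% = 63.65%
% O = (1 × 16.0) / 44.02 × 100% = 16 / 44.02 × 100% = 36.35%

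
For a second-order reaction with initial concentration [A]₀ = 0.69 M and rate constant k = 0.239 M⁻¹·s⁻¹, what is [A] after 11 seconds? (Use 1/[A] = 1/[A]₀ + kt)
0.2452 M

1/[A] = 1/[A]₀ + k·t = 1/0.69 + (0.239)·(11) = 1.4493 + 2.6290 = 4.0783
[A] = 1/4.0783 = 0.2452 M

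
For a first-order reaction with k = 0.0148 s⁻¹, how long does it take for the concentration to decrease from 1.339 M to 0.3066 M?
99.60 s

From ln[A] = ln[A]₀ - k·t: t = ln([A]₀/[A])/k = ln(1.339/0.3066)/0.0148 = ln(4.3673)/0.0148 = 1.4741/0.0148 = 99.60 s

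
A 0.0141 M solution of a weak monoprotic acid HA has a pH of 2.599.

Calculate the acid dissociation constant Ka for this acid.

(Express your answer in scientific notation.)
K_a = 5.47e-04

[H⁺] = 10^(−pH) = 10^(−2.599) = 2.518e-03 M. For HA ⇌ H⁺ + A⁻, Ka = x²/(C − x) = (2.518e-03)²/(0.0141 − 2.518e-03) = 5.47e-04.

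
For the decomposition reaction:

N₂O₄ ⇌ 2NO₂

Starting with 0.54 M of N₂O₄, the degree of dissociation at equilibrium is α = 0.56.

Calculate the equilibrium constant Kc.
K_c = 1.5395

x = α·[A]₀ = 0.56 × 0.54 = 0.3024 M dissociated.
At eq: [N₂O₄] = 0.54 − 0.3024 = 0.2376 M; [NO₂] = 2x = 0.6048 M.
Kc = [NO₂]²/[N₂O₄] = (0.6048)²/0.2376 = 1.539.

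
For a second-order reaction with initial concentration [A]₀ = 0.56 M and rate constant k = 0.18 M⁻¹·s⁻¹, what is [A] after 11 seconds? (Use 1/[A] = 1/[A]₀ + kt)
0.2656 M

1/[A] = 1/[A]₀ + k·t = 1/0.56 + (0.18)·(11) = 1.7857 + 1.9800 = 3.7657
[A] = 1/3.7657 = 0.2656 M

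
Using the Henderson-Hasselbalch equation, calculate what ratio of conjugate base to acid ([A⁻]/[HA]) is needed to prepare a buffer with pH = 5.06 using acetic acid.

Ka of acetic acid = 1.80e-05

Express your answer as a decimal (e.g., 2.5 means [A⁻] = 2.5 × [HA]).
[A⁻]/[HA] = 2.067

pKa = −log(1.80e-05) = 4.7447. pH = pKa + log([A⁻]/[HA]). 5.06 = 4.7447 + log(ratio). log(ratio) = 5.06 − 4.7447 = 0.3153. ratio = 10^(0.3153) = 2.067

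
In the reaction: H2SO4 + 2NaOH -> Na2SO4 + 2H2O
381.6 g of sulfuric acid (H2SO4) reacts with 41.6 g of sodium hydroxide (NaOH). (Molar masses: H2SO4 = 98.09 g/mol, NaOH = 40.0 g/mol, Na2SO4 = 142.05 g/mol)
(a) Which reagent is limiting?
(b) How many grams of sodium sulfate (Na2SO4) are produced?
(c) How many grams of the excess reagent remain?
(a) NaOH, (b) 73.87 g, (c) 330.6 g

Moles of H2SO4 = 381.6 g ÷ 98.09 g/mol = 3.8903 mol
Moles of NaOH = 41.6 g ÷ 40.0 g/mol = 1.04 mol
Moles ÷ coefficient: H2SO4: 3.8903/1 = 3.89, NaOH: 1.04/2 = 0.52
(a) NaOH has the smaller value, so NaOH is the limiting reagent.
(b) Moles of Na2SO4 = 1.04 mol NaOH × (1/2) = 0.52 mol; mass = 0.52 mol × 142.05 g/mol = 73.87 g
(c) H2SO4 consumed = 1.04 × (1/2) = 0.52 mol; remaining = 3.8903 − 0.52 = 3.3703 mol; mass = 3.3703 mol × 98.09 g/mol = 330.6 g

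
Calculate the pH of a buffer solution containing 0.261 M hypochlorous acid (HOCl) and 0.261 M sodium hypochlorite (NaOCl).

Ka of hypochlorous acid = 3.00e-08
pH = 7.52

pKa = -log(3.00e-08) = 7.52. pH = pKa + log([A⁻]/[HA]) = 7.52 + log(0.261/0.261)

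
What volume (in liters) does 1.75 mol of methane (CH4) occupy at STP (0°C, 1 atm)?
At STP, 1 mol of gas occupies 22.4 L
Volume = 1.75 mol × 22.4 L/mol = 39.20 L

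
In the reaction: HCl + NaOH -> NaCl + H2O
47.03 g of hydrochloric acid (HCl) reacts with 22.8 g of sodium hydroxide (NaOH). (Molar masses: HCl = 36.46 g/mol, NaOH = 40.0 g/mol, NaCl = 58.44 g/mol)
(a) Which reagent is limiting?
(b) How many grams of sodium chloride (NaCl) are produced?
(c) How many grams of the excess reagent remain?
(a) NaOH, (b) 33.31 g, (c) 26.25 g

Moles of HCl = 47.03 g ÷ 36.46 g/mol = 1.28991 mol
Moles of NaOH = 22.8 g ÷ 40.0 g/mol = 0.57 mol
Moles ÷ coefficient: HCl: 1.28991/1 = 1.29, NaOH: 0.57/1 = 0.57
(a) NaOH has the smaller value, so NaOH is the limiting reagent.
(b) Moles of NaCl = 0.57 mol NaOH × (1/1) = 0.57 mol; mass = 0.57 mol × 58.44 g/mol = 33.31 g
(c) HCl consumed = 0.57 × (1/1) = 0.57 mol; remaining = 1.28991 − 0.57 = 0.719907 mol; mass = 0.719907 mol × 36.46 g/mol = 26.25 g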